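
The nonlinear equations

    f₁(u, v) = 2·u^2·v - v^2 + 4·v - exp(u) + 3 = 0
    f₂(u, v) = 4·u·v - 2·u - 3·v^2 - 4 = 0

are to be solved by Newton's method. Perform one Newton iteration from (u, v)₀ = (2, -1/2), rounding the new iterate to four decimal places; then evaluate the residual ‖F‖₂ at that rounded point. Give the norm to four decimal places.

4.7425

At (2, -1/2): F = (-10.639056, -12.7500).
Jacobian J = [[4·u·v - exp(u), 2·u^2 - 2·v + 4], [4·v - 2, 4·u - 6·v]].
At the point, J = [[-11.389056, 13.0000], [-4.0000, 11.0000]] (det J = -73.279617).
Solving J·Δ = −F gives Δ = (0.6649, 1.4009).
Then the next iterate is (u, v)₁ = (2.6649, 0.9009).
Re-evaluating at (2.6649, 0.9009): F = (4.221295, -2.161429), so ‖F‖₂ = 4.7425.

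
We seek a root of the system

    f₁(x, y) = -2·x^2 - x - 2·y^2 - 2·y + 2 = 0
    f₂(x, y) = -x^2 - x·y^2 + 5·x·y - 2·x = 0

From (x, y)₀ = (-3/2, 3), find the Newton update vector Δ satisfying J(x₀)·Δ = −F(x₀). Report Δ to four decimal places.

At (-3/2, 3): F = (-25.0000, -8.2500).
Jacobian J = [[-4·x - 1, -4·y - 2], [-2·x - y^2 + 5·y - 2, -2·x·y + 5·x]].
At the point, J = [[5.0000, -14.0000], [7.0000, 1.5000]] (det J = 105.5000).
Solving J·Δ = −F gives Δ = (1.4502, -1.2678).

(1.4502, -1.2678)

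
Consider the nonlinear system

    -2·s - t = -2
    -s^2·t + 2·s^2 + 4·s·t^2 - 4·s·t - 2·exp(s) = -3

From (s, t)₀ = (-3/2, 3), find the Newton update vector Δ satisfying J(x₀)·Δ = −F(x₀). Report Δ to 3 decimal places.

(1.100, -0.201)

At (-3/2, 3): F = (2.000, -35.69626).
Jacobian J = [[-2, -1], [-2·s·t + 4·s + 4·t^2 - 4·t - 2·exp(s), -s^2 + 8·s·t - 4·s]].
At the point, J = [[-2.000, -1.000], [26.55374, -32.250]] (det J = 91.05374).
Solving J·Δ = −F gives Δ = (1.100, -0.201).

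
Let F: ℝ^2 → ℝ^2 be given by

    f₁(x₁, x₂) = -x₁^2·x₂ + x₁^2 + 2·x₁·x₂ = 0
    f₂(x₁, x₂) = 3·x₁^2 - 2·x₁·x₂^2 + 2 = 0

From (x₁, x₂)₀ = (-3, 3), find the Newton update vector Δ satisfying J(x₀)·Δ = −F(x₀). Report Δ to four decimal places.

(0.4722, -1.8333)

At (-3, 3): F = (-36.0000, 83.0000).
Jacobian J = [[-2·x₁·x₂ + 2·x₁ + 2·x₂, -x₁^2 + 2·x₁], [6·x₁ - 2·x₂^2, -4·x₁·x₂]].
At the point, J = [[18.0000, -15.0000], [-36.0000, 36.0000]] (det J = 108.0000).
Solving J·Δ = −F gives Δ = (0.4722, -1.8333).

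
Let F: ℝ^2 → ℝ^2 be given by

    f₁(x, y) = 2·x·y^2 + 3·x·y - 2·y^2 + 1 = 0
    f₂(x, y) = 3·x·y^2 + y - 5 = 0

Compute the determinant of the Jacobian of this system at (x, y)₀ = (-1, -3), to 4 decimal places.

J = [[2·y^2 + 3·y, 4·x·y + 3·x - 4·y], [3·y^2, 6·x·y + 1]].
At the point, J = [[9.0000, 21.0000], [27.0000, 19.0000]].
det J = -396.0000.

-396.0000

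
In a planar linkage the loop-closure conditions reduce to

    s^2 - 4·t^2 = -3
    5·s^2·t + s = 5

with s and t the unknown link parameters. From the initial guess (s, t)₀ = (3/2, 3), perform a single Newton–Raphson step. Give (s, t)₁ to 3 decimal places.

(1.166, 1.677)

At (3/2, 3): F = (-30.750, 30.250).
Jacobian J = [[2·s, -8·t], [10·s·t + 1, 5·s^2]].
At the point, J = [[3.000, -24.000], [46.000, 11.250]] (det J = 1137.750).
Solving J·Δ = −F gives Δ = (-0.334, -1.323).
Then the next iterate is (s, t)₁ = (1.166, 1.677).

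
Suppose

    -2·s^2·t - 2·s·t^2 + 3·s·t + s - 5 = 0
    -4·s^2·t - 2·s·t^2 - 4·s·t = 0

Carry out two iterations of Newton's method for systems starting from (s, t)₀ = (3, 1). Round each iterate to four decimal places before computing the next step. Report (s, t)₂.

(0.6658, 1.5753)

At (3, 1): F = (-17.0000, -54.0000).
Jacobian J = [[-4·s·t - 2·t^2 + 3·t + 1, -2·s^2 - 4·s·t + 3·s], [-8·s·t - 2·t^2 - 4·t, -4·s^2 - 4·s·t - 4·s]].
At the point, J = [[-10.0000, -21.0000], [-30.0000, -60.0000]] (det J = -30.0000).
Solving J·Δ = −F gives Δ = (-3.8000, 1.0000).
Then the next iterate is (s, t)₁ = (-0.8000, 2.0000).
Round to (-0.8000, 2.0000) and repeat: F = (-6.7600, 7.6800), J = [[5.4000, 2.7200], [-3.2000, 7.0400]].
Δ = (1.4658, -0.4247), so (s, t)₂ = (0.6658, 1.5753).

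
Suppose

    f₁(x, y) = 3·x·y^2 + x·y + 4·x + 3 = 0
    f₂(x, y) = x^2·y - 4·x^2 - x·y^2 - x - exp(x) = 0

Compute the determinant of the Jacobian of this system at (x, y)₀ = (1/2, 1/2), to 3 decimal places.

11.485

J = [[3·y^2 + y + 4, 6·x·y + x], [2·x·y - 8·x - y^2 - exp(x) - 1, x^2 - 2·x·y]].
At the point, J = [[5.250, 2.000], [-6.39872, -0.250]].
det J = 11.485.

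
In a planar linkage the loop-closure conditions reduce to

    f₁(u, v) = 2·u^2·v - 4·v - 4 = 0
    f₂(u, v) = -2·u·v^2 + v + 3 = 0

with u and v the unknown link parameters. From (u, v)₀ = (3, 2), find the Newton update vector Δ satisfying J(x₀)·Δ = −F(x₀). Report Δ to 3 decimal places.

At (3, 2): F = (24.000, -19.000).
Jacobian J = [[4·u·v, 2·u^2 - 4], [-2·v^2, -4·u·v + 1]].
At the point, J = [[24.000, 14.000], [-8.000, -23.000]] (det J = -440.000).
Solving J·Δ = −F gives Δ = (-0.650, -0.600).

(-0.650, -0.600)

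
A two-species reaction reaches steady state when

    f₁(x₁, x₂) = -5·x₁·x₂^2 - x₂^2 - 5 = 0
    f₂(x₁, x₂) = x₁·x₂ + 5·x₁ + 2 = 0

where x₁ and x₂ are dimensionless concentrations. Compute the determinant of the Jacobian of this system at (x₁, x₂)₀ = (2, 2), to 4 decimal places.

268.0000

J = [[-5·x₂^2, -10·x₁·x₂ - 2·x₂], [x₂ + 5, x₁]].
At the point, J = [[-20.0000, -44.0000], [7.0000, 2.0000]].
det J = 268.0000.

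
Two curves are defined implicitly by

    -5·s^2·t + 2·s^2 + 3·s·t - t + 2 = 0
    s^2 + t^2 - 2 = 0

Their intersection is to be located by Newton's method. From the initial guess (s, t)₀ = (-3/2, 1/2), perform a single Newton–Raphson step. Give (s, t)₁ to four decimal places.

(-1.3624, 0.4127)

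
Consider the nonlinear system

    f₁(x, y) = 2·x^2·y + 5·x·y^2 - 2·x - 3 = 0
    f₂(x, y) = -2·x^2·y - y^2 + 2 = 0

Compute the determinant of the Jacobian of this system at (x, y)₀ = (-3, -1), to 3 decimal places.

J = [[4·x·y + 5·y^2 - 2, 2·x^2 + 10·x·y], [-4·x·y, -2·x^2 - 2·y]].
At the point, J = [[15.000, 48.000], [-12.000, -16.000]].
det J = 336.000.

336.000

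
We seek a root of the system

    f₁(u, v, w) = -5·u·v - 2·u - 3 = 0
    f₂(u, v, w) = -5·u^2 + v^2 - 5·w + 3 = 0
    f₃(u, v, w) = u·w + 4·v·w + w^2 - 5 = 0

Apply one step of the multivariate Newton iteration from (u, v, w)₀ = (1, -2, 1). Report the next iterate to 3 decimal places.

(1.000, -1.000, -0.400)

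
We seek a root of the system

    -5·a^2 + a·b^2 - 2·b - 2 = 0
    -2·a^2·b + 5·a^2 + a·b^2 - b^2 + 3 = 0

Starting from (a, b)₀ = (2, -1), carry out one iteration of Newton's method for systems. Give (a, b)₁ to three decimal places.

(0.978, -0.764)

At (2, -1): F = (-18.000, 32.000).
Jacobian J = [[-10·a + b^2, 2·a·b - 2], [-4·a·b + 10·a + b^2, -2·a^2 + 2·a·b - 2·b]].
At the point, J = [[-19.000, -6.000], [29.000, -10.000]] (det J = 364.000).
Solving J·Δ = −F gives Δ = (-1.022, 0.236).
Then the next iterate is (a, b)₁ = (0.978, -0.764).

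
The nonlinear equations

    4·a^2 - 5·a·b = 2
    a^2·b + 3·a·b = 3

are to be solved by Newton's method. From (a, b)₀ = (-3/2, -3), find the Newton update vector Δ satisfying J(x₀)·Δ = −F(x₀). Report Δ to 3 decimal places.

(1.000, 1.667)

At (-3/2, -3): F = (-15.500, 3.750).
Jacobian J = [[8·a - 5·b, -5·a], [2·a·b + 3·b, a^2 + 3·a]].
At the point, J = [[3.000, 7.500], [0.000, -2.250]] (det J = -6.750).
Solving J·Δ = −F gives Δ = (1.000, 1.667).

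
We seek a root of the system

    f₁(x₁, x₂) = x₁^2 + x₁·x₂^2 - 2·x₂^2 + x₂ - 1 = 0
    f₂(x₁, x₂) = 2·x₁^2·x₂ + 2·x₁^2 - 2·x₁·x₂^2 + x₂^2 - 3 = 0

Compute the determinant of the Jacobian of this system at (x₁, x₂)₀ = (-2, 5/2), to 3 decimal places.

J = [[2·x₁ + x₂^2, 2·x₁·x₂ - 4·x₂ + 1], [4·x₁·x₂ + 4·x₁ - 2·x₂^2, 2·x₁^2 - 4·x₁·x₂ + 2·x₂]].
At the point, J = [[2.250, -19.000], [-40.500, 33.000]].
det J = -695.250.

-695.250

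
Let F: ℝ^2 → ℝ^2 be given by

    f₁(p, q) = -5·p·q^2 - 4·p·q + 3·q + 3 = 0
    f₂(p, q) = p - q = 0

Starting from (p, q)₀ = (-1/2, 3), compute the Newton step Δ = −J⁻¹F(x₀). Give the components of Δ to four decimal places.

(-0.7973, -4.2973)

At (-1/2, 3): F = (40.5000, -3.5000).
Jacobian J = [[-5·q^2 - 4·q, -10·p·q - 4·p + 3], [1, -1]].
At the point, J = [[-57.0000, 20.0000], [1.0000, -1.0000]] (det J = 37.0000).
Solving J·Δ = −F gives Δ = (-0.7973, -4.2973).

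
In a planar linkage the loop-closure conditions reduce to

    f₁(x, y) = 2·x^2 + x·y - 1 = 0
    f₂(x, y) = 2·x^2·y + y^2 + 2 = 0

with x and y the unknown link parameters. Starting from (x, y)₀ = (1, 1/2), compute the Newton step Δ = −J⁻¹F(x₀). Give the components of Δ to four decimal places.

At (1, 1/2): F = (1.5000, 3.2500).
Jacobian J = [[4·x + y, x], [4·x·y, 2·x^2 + 2·y]].
At the point, J = [[4.5000, 1.0000], [2.0000, 3.0000]] (det J = 11.5000).
Solving J·Δ = −F gives Δ = (-0.1087, -1.0109).

(-0.1087, -1.0109)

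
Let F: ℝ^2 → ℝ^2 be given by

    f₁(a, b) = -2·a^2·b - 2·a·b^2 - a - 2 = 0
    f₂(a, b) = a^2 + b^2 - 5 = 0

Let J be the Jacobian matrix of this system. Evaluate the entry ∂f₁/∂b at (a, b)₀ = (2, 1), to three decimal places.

∂f₁/∂b = -2·a^2 - 4·a·b.
At (2, 1) this is -16.000.

-16.000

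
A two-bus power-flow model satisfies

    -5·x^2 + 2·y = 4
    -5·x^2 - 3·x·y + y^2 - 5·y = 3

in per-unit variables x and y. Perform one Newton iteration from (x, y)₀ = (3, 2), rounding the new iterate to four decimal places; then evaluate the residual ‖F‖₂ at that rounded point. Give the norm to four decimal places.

21.7275

At (3, 2): F = (-45.0000, -72.0000).
Jacobian J = [[-10·x, 2], [-10·x - 3·y, -3·x + 2·y - 5]].
At the point, J = [[-30.0000, 2.0000], [-36.0000, -10.0000]] (det J = 372.0000).
Solving J·Δ = −F gives Δ = (-1.5968, -1.4516).
Then the next iterate is (x, y)₁ = (1.4032, 0.5484).
Re-evaluating at (1.4032, 0.5484): F = (-12.748051, -17.594653), so ‖F‖₂ = 21.7275.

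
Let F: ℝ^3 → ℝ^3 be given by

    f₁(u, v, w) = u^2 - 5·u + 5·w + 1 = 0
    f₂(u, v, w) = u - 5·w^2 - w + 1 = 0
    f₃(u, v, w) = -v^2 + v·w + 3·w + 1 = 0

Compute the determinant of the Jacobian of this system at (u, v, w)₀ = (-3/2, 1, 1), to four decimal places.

83.0000

J = [[2·u - 5, 0, 5], [1, 0, -10·w - 1], [0, -2·v + w, v + 3]].
At the point, J = [[-8.0000, 0.0000, 5.0000], [1.0000, 0.0000, -11.0000], [0.0000, -1.0000, 4.0000]].
det J = 83.0000.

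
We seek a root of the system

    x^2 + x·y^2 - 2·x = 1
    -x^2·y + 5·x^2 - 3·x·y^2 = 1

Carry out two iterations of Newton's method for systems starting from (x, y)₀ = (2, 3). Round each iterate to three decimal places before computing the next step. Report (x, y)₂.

(1.350, 1.428)

At (2, 3): F = (17.000, -47.000).
Jacobian J = [[2·x + y^2 - 2, 2·x·y], [-2·x·y + 10·x - 3·y^2, -x^2 - 6·x·y]].
At the point, J = [[11.000, 12.000], [-19.000, -40.000]] (det J = -212.000).
Solving J·Δ = −F gives Δ = (-0.547, -0.915).
Then the next iterate is (x, y)₁ = (1.453, 2.085).
Round to (1.453, 2.085) and repeat: F = (4.52173, -13.79538), J = [[5.25323, 6.05901], [-4.57068, -20.28824]].
Δ = (-0.103, -0.657), so (x, y)₂ = (1.350, 1.428).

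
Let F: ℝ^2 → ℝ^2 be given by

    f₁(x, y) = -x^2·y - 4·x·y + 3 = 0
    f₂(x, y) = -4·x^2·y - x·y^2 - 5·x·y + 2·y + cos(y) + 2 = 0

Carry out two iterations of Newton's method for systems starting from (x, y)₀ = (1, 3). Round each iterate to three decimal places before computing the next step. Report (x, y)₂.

At (1, 3): F = (-12.000, -28.98999).
Jacobian J = [[-2·x·y - 4·y, -x^2 - 4·x], [-8·x·y - y^2 - 5·y, -4·x^2 - 2·x·y - 5·x - sin(y) + 2]].
At the point, J = [[-18.000, -5.000], [-48.000, -13.14112]] (det J = -3.45984).
Solving J·Δ = −F gives Δ = (3.683, -15.660).
Then the next iterate is (x, y)₁ = (4.683, -12.660).
Round to (4.683, -12.660) and repeat: F = (517.78711, 634.09885), J = [[169.21356, -40.66249], [377.31864, 9.53010]].
Δ = (-1.812, 5.194), so (x, y)₂ = (2.871, -7.466).

(2.871, -7.466)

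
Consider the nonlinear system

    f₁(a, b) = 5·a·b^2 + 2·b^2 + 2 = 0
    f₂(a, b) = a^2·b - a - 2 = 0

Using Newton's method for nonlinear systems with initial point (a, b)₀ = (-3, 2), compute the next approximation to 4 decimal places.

(-1.9153, 1.4556)

At (-3, 2): F = (-50.0000, 19.0000).
Jacobian J = [[5·b^2, 10·a·b + 4·b], [2·a·b - 1, a^2]].
At the point, J = [[20.0000, -52.0000], [-13.0000, 9.0000]] (det J = -496.0000).
Solving J·Δ = −F gives Δ = (1.0847, -0.5444).
Then the next iterate is (a, b)₁ = (-1.9153, 1.4556).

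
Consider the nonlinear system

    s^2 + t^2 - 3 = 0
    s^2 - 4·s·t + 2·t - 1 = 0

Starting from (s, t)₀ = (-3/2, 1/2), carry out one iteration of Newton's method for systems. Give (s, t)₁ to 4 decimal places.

(-1.9868, -0.4605)

At (-3/2, 1/2): F = (-0.5000, 5.2500).
Jacobian J = [[2·s, 2·t], [2·s - 4·t, -4·s + 2]].
At the point, J = [[-3.0000, 1.0000], [-5.0000, 8.0000]] (det J = -19.0000).
Solving J·Δ = −F gives Δ = (-0.4868, -0.9605).
Then the next iterate is (s, t)₁ = (-1.9868, -0.4605).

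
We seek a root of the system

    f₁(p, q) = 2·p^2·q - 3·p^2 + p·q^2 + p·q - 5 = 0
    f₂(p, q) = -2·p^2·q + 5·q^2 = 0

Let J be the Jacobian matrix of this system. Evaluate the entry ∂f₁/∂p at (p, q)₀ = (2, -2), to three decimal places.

-26.000

∂f₁/∂p = 4·p·q - 6·p + q^2 + q.
At (2, -2) this is -26.000.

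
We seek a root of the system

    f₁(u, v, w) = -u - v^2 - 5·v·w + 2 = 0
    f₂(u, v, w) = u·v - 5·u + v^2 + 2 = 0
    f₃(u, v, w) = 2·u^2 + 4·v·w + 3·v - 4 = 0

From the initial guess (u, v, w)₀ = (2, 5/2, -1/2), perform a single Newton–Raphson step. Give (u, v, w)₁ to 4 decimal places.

(0.9823, 1.6722, -0.2530)

At (2, 5/2, -1/2): F = (0.0000, 3.2500, 6.5000).
Jacobian J = [[-1, -2·v - 5·w, -5·v], [v - 5, u + 2·v, 0], [4·u, 4·w + 3, 4·v]].
At the point, J = [[-1.0000, -2.5000, -12.5000], [-2.5000, 7.0000, 0.0000], [8.0000, 1.0000, 10.0000]] (det J = 598.7500).
Solving J·Δ = −F gives Δ = (-1.0177, -0.8278, 0.2470).
Then the next iterate is (u, v, w)₁ = (0.9823, 1.6722, -0.2530).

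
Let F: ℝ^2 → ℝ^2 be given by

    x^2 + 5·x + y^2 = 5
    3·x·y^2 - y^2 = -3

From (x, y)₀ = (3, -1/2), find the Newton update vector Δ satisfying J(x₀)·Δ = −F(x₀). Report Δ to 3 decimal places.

(-1.708, 0.465)

At (3, -1/2): F = (19.250, 5.000).
Jacobian J = [[2·x + 5, 2·y], [3·y^2, 6·x·y - 2·y]].
At the point, J = [[11.000, -1.000], [0.750, -8.000]] (det J = -87.250).
Solving J·Δ = −F gives Δ = (-1.708, 0.465).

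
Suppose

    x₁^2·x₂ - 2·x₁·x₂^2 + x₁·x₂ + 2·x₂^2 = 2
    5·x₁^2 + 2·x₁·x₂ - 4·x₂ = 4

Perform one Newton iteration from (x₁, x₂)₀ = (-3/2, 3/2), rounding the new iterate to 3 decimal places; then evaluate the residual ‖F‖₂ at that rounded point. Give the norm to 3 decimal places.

At (-3/2, 3/2): F = (10.375, -3.250).
Jacobian J = [[2·x₁·x₂ - 2·x₂^2 + x₂, x₁^2 - 4·x₁·x₂ + x₁ + 4·x₂], [10·x₁ + 2·x₂, 2·x₁ - 4]].
At the point, J = [[-7.500, 15.750], [-12.000, -7.000]] (det J = 241.500).
Solving J·Δ = −F gives Δ = (0.089, -0.616).
Then the next iterate is (x₁, x₂)₁ = (-1.411, 0.884).
Re-evaluating at (-1.411, 0.884): F = (2.28083, -0.07604), so ‖F‖₂ = 2.282.

2.282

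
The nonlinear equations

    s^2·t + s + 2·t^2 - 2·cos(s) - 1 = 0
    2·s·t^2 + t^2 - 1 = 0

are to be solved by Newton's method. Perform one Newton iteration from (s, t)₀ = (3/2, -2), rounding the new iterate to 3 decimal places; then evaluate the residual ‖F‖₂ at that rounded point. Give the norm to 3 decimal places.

3.996

At (3/2, -2): F = (3.85853, 15.000).
Jacobian J = [[2·s·t + 2·sin(s) + 1, s^2 + 4·t], [2·t^2, 4·s·t + 2·t]].
At the point, J = [[-3.00501, -5.750], [8.000, -16.000]] (det J = 94.08016).
Solving J·Δ = −F gives Δ = (-0.261, 0.807).
Then the next iterate is (s, t)₁ = (1.239, -1.193).
Re-evaluating at (1.239, -1.193): F = (0.60261, 3.95006), so ‖F‖₂ = 3.996.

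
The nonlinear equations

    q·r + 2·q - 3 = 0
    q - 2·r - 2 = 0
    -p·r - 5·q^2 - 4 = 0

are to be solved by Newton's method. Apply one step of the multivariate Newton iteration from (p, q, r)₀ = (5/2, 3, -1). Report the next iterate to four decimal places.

(-3.5000, 1.2000, -0.4000)

At (5/2, 3, -1): F = (0.0000, 3.0000, -46.5000).
Jacobian J = [[0, r + 2, q], [0, 1, -2], [-r, -10·q, -p]].
At the point, J = [[0.0000, 1.0000, 3.0000], [0.0000, 1.0000, -2.0000], [1.0000, -30.0000, -2.5000]] (det J = -5.0000).
Solving J·Δ = −F gives Δ = (-6.0000, -1.8000, 0.6000).
Then the next iterate is (p, q, r)₁ = (-3.5000, 1.2000, -0.4000).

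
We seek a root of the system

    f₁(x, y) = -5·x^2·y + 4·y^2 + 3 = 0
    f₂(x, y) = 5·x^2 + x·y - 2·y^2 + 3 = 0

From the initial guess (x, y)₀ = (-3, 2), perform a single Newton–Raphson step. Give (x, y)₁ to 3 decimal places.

At (-3, 2): F = (-71.000, 34.000).
Jacobian J = [[-10·x·y, -5·x^2 + 8·y], [10·x + y, x - 4·y]].
At the point, J = [[60.000, -29.000], [-28.000, -11.000]] (det J = -1472.000).
Solving J·Δ = −F gives Δ = (1.200, 0.035).
Then the next iterate is (x, y)₁ = (-1.800, 2.035).

(-1.800, 2.035)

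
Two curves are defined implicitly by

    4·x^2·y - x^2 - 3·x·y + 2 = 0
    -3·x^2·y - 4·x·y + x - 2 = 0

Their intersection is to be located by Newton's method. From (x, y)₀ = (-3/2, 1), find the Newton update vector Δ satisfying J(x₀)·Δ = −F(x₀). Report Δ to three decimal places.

At (-3/2, 1): F = (13.250, -4.250).
Jacobian J = [[8·x·y - 2·x - 3·y, 4·x^2 - 3·x], [-6·x·y - 4·y + 1, -3·x^2 - 4·x]].
At the point, J = [[-12.000, 13.500], [6.000, -0.750]] (det J = -72.000).
Solving J·Δ = −F gives Δ = (0.659, -0.396).

(0.659, -0.396)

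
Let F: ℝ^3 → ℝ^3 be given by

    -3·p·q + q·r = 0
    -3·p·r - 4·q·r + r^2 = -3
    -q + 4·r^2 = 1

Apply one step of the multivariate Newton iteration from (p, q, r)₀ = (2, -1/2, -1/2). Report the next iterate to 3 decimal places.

At (2, -1/2, -1/2): F = (3.250, 5.250, 0.500).
Jacobian J = [[-3·q, -3·p + r, q], [-3·r, -4·r, -3·p - 4·q + 2·r], [0, -1, 8·r]].
At the point, J = [[1.500, -6.500, -0.500], [1.500, 2.000, -5.000], [0.000, -1.000, -4.000]] (det J = -57.750).
Solving J·Δ = −F gives Δ = (-2.760, -0.149, 0.162).
Then the next iterate is (p, q, r)₁ = (-0.760, -0.649, -0.338).

(-0.760, -0.649, -0.338)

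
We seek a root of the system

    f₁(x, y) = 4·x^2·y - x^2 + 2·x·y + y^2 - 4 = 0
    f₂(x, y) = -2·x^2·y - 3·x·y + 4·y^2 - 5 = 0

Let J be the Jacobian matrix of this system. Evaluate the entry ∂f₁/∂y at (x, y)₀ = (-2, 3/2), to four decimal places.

15.0000

∂f₁/∂y = 4·x^2 + 2·x + 2·y.
At (-2, 3/2) this is 15.0000.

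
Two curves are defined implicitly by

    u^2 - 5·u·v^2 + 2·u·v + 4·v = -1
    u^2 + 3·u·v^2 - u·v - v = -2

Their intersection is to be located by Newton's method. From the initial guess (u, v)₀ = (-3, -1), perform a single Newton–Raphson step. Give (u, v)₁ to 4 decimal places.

(-1.3333, -0.8333)

At (-3, -1): F = (27.0000, 0.0000).
Jacobian J = [[2·u - 5·v^2 + 2·v, -10·u·v + 2·u + 4], [2·u + 3·v^2 - v, 6·u·v - u - 1]].
At the point, J = [[-13.0000, -32.0000], [-2.0000, 20.0000]] (det J = -324.0000).
Solving J·Δ = −F gives Δ = (1.6667, 0.1667).
Then the next iterate is (u, v)₁ = (-1.3333, -0.8333).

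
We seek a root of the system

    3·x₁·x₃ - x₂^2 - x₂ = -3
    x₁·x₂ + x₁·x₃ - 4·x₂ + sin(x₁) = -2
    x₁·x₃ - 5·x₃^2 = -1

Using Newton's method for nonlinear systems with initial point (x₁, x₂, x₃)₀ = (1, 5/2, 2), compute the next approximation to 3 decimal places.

(2.175, 3.331, 1.229)

At (1, 5/2, 2): F = (0.250, -2.65853, -17.000).
Jacobian J = [[3·x₃, -2·x₂ - 1, 3·x₁], [x₂ + x₃ + cos(x₁), x₁ - 4, x₁], [x₃, 0, x₁ - 10·x₃]].
At the point, J = [[6.000, -6.000, 3.000], [5.04030, -3.000, 1.000], [2.000, 0.000, -19.000]] (det J = -226.59446).
Solving J·Δ = −F gives Δ = (1.175, 0.831, -0.771).
Then the next iterate is (x₁, x₂, x₃)₁ = (2.175, 3.331, 1.229).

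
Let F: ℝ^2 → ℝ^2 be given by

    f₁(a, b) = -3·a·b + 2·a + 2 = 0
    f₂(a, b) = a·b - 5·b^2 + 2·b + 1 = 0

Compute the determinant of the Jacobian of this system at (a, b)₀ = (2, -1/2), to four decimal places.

28.5000

J = [[-3·b + 2, -3·a], [b, a - 10·b + 2]].
At the point, J = [[3.5000, -6.0000], [-0.5000, 9.0000]].
det J = 28.5000.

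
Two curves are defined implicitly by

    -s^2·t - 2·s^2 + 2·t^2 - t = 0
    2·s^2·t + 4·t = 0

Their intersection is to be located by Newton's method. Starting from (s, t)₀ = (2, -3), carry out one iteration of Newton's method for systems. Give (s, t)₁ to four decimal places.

At (2, -3): F = (25.0000, -36.0000).
Jacobian J = [[-2·s·t - 4·s, -s^2 + 4·t - 1], [4·s·t, 2·s^2 + 4]].
At the point, J = [[4.0000, -17.0000], [-24.0000, 12.0000]] (det J = -360.0000).
Solving J·Δ = −F gives Δ = (-0.8667, 1.2667).
Then the next iterate is (s, t)₁ = (1.1333, -1.7333).

(1.1333, -1.7333)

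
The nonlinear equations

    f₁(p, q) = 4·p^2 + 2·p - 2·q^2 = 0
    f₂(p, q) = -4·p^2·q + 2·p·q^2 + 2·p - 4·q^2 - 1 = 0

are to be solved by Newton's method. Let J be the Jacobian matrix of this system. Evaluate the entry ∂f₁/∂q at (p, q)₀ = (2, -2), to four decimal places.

8.0000

∂f₁/∂q = -4·q.
At (2, -2) this is 8.0000.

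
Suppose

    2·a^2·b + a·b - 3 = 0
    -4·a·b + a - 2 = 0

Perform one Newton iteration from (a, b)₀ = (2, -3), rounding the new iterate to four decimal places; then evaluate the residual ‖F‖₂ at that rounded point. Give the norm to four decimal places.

7.0637

At (2, -3): F = (-33.0000, 24.0000).
Jacobian J = [[4·a·b + b, 2·a^2 + a], [-4·b + 1, -4·a]].
At the point, J = [[-27.0000, 10.0000], [13.0000, -8.0000]] (det J = 86.0000).
Solving J·Δ = −F gives Δ = (-0.2791, 2.5465).
Then the next iterate is (a, b)₁ = (1.7209, -0.4535).
Re-evaluating at (1.7209, -0.4535): F = (-6.466506, 2.842613), so ‖F‖₂ = 7.0637.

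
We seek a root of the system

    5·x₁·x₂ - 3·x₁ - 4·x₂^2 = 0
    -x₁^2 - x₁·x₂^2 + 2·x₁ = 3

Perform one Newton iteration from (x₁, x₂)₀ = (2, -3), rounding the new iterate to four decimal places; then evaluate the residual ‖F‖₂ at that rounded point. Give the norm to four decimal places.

At (2, -3): F = (-72.0000, -21.0000).
Jacobian J = [[5·x₂ - 3, 5·x₁ - 8·x₂], [-2·x₁ - x₂^2 + 2, -2·x₁·x₂]].
At the point, J = [[-18.0000, 34.0000], [-11.0000, 12.0000]] (det J = 158.0000).
Solving J·Δ = −F gives Δ = (0.9494, 2.6203).
Then the next iterate is (x₁, x₂)₁ = (2.9494, -0.3797).
Re-evaluating at (2.9494, -0.3797): F = (-15.024324, -6.225382), so ‖F‖₂ = 16.2630.

16.2630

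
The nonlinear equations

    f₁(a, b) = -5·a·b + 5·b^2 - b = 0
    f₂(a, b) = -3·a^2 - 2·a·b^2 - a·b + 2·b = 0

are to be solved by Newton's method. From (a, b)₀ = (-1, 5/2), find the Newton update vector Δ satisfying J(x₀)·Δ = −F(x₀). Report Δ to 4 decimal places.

At (-1, 5/2): F = (41.2500, 17.0000).
Jacobian J = [[-5·b, -5·a + 10·b - 1], [-6·a - 2·b^2 - b, -4·a·b - a + 2]].
At the point, J = [[-12.5000, 29.0000], [-9.0000, 13.0000]] (det J = 98.5000).
Solving J·Δ = −F gives Δ = (-0.4391, -1.6117).

(-0.4391, -1.6117)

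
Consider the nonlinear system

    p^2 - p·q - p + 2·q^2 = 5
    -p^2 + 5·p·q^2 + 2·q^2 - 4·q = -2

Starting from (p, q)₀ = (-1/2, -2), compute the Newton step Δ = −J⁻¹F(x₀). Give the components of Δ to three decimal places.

(-0.334, 0.367)

At (-1/2, -2): F = (2.750, 7.750).
Jacobian J = [[2·p - q - 1, -p + 4·q], [-2·p + 5·q^2, 10·p·q + 4·q - 4]].
At the point, J = [[0.000, -7.500], [21.000, -2.000]] (det J = 157.500).
Solving J·Δ = −F gives Δ = (-0.334, 0.367).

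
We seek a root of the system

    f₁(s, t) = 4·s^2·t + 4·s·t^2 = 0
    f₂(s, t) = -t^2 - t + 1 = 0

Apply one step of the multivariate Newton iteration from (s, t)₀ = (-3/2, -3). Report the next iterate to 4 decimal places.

At (-3/2, -3): F = (-81.0000, -5.0000).
Jacobian J = [[8·s·t + 4·t^2, 4·s^2 + 8·s·t], [0, -2·t - 1]].
At the point, J = [[72.0000, 45.0000], [0.0000, 5.0000]] (det J = 360.0000).
Solving J·Δ = −F gives Δ = (0.5000, 1.0000).
Then the next iterate is (s, t)₁ = (-1.0000, -2.0000).

(-1.0000, -2.0000)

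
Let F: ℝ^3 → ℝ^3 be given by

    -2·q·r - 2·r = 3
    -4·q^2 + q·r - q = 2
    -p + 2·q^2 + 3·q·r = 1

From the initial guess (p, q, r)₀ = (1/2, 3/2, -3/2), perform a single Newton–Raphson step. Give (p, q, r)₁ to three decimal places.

(-3.338, 0.515, -1.191)

At (1/2, 3/2, -3/2): F = (4.500, -14.750, -3.750).
Jacobian J = [[0, -2·r, -2·q - 2], [0, -8·q + r - 1, q], [-1, 4·q + 3·r, 3·q]].
At the point, J = [[0.000, 3.000, -5.000], [0.000, -14.500, 1.500], [-1.000, 1.500, 4.500]] (det J = 68.000).
Solving J·Δ = −F gives Δ = (-3.838, -0.985, 0.309).
Then the next iterate is (p, q, r)₁ = (-3.338, 0.515, -1.191).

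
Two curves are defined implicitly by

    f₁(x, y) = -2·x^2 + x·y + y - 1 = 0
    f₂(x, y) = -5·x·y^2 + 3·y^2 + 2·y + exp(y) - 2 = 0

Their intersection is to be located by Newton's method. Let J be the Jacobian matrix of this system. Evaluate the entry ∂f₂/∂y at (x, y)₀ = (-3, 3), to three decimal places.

∂f₂/∂y = -10·x·y + 6·y + exp(y) + 2.
At (-3, 3) this is 130.086.

130.086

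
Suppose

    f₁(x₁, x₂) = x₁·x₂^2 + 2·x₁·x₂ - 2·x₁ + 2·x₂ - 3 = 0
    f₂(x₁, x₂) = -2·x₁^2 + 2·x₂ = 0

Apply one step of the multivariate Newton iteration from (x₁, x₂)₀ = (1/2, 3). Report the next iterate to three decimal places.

(0.868, 0.618)

At (1/2, 3): F = (9.500, 5.500).
Jacobian J = [[x₂^2 + 2·x₂ - 2, 2·x₁·x₂ + 2·x₁ + 2], [-4·x₁, 2]].
At the point, J = [[13.000, 6.000], [-2.000, 2.000]] (det J = 38.000).
Solving J·Δ = −F gives Δ = (0.368, -2.382).
Then the next iterate is (x₁, x₂)₁ = (0.868, 0.618).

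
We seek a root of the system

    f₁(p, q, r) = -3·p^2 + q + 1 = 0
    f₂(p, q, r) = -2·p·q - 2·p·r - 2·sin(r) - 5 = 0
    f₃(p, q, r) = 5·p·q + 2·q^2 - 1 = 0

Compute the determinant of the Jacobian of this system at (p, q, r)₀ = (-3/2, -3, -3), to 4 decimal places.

799.2876

J = [[-6·p, 1, 0], [-2·q - 2·r, -2·p, -2·p - 2·cos(r)], [5·q, 5·p + 4·q, 0]].
At the point, J = [[9.0000, 1.0000, 0.0000], [12.0000, 3.0000, 4.979985], [-15.0000, -19.5000, 0.0000]].
det J = 799.2876.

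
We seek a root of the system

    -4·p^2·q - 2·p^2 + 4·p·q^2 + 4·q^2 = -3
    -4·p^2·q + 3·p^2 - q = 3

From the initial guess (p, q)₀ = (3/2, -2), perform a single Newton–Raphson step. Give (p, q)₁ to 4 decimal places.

(1.0311, -1.1723)

At (3/2, -2): F = (56.5000, 23.7500).
Jacobian J = [[-8·p·q - 4·p + 4·q^2, -4·p^2 + 8·p·q + 8·q], [-8·p·q + 6·p, -4·p^2 - 1]].
At the point, J = [[34.0000, -49.0000], [33.0000, -10.0000]] (det J = 1277.0000).
Solving J·Δ = −F gives Δ = (-0.4689, 0.8277).
Then the next iterate is (p, q)₁ = (1.0311, -1.1723).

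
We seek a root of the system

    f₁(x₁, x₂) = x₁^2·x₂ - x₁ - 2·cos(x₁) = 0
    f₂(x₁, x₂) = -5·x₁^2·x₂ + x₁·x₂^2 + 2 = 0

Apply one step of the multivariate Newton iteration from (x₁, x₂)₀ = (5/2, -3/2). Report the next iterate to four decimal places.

At (5/2, -3/2): F = (-10.272713, 54.5000).
Jacobian J = [[2·x₁·x₂ + 2·sin(x₁) - 1, x₁^2], [-10·x₁·x₂ + x₂^2, -5·x₁^2 + 2·x₁·x₂]].
At the point, J = [[-7.303056, 6.2500], [39.7500, -38.7500]] (det J = 34.555909).
Solving J·Δ = −F gives Δ = (-1.6623, -0.2988).
Then the next iterate is (x₁, x₂)₁ = (0.8377, -1.7988).

(0.8377, -1.7988)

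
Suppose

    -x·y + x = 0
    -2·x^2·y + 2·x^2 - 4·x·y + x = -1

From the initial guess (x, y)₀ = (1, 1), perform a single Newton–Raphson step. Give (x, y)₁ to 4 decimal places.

At (1, 1): F = (0.0000, -2.0000).
Jacobian J = [[-y + 1, -x], [-4·x·y + 4·x - 4·y + 1, -2·x^2 - 4·x]].
At the point, J = [[0.0000, -1.0000], [-3.0000, -6.0000]] (det J = -3.0000).
Solving J·Δ = −F gives Δ = (-0.6667, 0.0000).
Then the next iterate is (x, y)₁ = (0.3333, 1.0000).

(0.3333, 1.0000)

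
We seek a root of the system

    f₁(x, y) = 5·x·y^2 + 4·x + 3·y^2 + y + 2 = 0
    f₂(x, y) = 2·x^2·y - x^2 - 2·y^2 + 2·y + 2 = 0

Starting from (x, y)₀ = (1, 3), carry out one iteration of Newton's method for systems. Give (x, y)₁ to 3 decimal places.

(0.543, 1.804)

At (1, 3): F = (81.000, -5.000).
Jacobian J = [[5·y^2 + 4, 10·x·y + 6·y + 1], [4·x·y - 2·x, 2·x^2 - 4·y + 2]].
At the point, J = [[49.000, 49.000], [10.000, -8.000]] (det J = -882.000).
Solving J·Δ = −F gives Δ = (-0.457, -1.196).
Then the next iterate is (x, y)₁ = (0.543, 1.804).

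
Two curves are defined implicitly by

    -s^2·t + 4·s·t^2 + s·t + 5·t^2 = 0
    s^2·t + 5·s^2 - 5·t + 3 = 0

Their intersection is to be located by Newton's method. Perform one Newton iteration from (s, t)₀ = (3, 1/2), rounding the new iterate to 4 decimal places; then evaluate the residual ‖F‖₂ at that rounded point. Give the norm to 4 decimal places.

14.1037

At (3, 1/2): F = (1.2500, 50.0000).
Jacobian J = [[-2·s·t + 4·t^2 + t, -s^2 + 8·s·t + s + 10·t], [2·s·t + 10·s, s^2 - 5]].
At the point, J = [[-1.5000, 11.0000], [33.0000, 4.0000]] (det J = -369.0000).
Solving J·Δ = −F gives Δ = (-1.4770, -0.3150).
Then the next iterate is (s, t)₁ = (1.5230, 0.1850).
Re-evaluating at (1.5230, 0.1850): F = (0.232266, 14.101758), so ‖F‖₂ = 14.1037.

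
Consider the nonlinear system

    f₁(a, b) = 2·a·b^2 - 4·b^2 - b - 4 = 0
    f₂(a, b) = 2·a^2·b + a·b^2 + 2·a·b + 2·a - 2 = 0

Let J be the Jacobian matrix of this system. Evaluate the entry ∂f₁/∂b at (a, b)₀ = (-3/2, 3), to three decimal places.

-43.000

∂f₁/∂b = 4·a·b - 8·b - 1.
At (-3/2, 3) this is -43.000.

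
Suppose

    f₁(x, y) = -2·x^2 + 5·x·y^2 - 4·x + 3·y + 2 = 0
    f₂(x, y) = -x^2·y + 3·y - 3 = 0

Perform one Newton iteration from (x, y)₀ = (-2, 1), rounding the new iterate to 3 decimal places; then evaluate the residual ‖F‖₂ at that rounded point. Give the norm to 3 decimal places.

0.401

At (-2, 1): F = (-5.000, -4.000).
Jacobian J = [[-4·x + 5·y^2 - 4, 10·x·y + 3], [-2·x·y, -x^2 + 3]].
At the point, J = [[9.000, -17.000], [4.000, -1.000]] (det J = 59.000).
Solving J·Δ = −F gives Δ = (1.068, 0.271).
Then the next iterate is (x, y)₁ = (-0.932, 1.271).
Re-evaluating at (-0.932, 1.271): F = (0.27580, -0.29102), so ‖F‖₂ = 0.401.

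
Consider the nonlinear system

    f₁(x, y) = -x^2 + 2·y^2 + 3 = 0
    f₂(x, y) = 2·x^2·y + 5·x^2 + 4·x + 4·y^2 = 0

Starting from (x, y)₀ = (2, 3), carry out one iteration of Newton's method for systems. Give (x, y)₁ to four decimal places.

(1.2727, 1.3409)

At (2, 3): F = (17.0000, 88.0000).
Jacobian J = [[-2·x, 4·y], [4·x·y + 10·x + 4, 2·x^2 + 8·y]].
At the point, J = [[-4.0000, 12.0000], [48.0000, 32.0000]] (det J = -704.0000).
Solving J·Δ = −F gives Δ = (-0.7273, -1.6591).
Then the next iterate is (x, y)₁ = (1.2727, 1.3409).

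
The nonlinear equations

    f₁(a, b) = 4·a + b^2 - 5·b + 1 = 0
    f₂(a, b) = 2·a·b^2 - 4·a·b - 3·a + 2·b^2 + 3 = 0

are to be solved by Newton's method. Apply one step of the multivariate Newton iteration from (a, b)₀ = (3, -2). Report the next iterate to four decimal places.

At (3, -2): F = (27.0000, 50.0000).
Jacobian J = [[4, 2·b - 5], [2·b^2 - 4·b - 3, 4·a·b - 4·a + 4·b]].
At the point, J = [[4.0000, -9.0000], [13.0000, -44.0000]] (det J = -59.0000).
Solving J·Δ = −F gives Δ = (-12.5085, -2.5593).
Then the next iterate is (a, b)₁ = (-9.5085, -4.5593).

(-9.5085, -4.5593)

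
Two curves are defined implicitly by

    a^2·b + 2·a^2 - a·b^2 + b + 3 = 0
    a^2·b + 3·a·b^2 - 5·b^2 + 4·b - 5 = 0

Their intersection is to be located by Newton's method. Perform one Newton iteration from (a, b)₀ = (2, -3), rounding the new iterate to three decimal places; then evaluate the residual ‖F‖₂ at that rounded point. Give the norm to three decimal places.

At (2, -3): F = (-22.000, -20.000).
Jacobian J = [[2·a·b + 4·a - b^2, a^2 - 2·a·b + 1], [2·a·b + 3·b^2, a^2 + 6·a·b - 10·b + 4]].
At the point, J = [[-13.000, 17.000], [15.000, 2.000]] (det J = -281.000).
Solving J·Δ = −F gives Δ = (1.053, 2.100).
Then the next iterate is (a, b)₁ = (3.053, -0.900).
Re-evaluating at (3.053, -0.900): F = (9.87996, -13.61994), so ‖F‖₂ = 16.826.

16.826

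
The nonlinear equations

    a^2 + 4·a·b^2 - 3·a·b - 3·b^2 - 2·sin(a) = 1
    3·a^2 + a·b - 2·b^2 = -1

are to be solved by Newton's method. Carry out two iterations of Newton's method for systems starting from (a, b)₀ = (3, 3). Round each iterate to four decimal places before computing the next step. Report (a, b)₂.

At (3, 3): F = (61.717760, 19.0000).
Jacobian J = [[2·a + 4·b^2 - 3·b - 2·cos(a), 8·a·b - 3·a - 6·b], [6·a + b, a - 4·b]].
At the point, J = [[34.979985, 45.0000], [21.0000, -9.0000]] (det J = -1259.819865).
Solving J·Δ = −F gives Δ = (-1.1196, -0.5012).
Then the next iterate is (a, b)₁ = (1.8804, 2.4988).
Round to (1.8804, 2.4988) and repeat: F = (14.767642, 3.818453), J = [[21.849768, 16.955948], [13.7812, -8.1148]].
Δ = (-0.4491, -0.2922), so (a, b)₂ = (1.4313, 2.2066).

(1.4313, 2.2066)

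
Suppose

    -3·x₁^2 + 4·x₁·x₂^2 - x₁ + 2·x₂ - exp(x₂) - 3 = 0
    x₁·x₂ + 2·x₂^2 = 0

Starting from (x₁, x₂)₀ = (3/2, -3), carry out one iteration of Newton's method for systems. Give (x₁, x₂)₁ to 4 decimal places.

At (3/2, -3): F = (36.700213, 13.5000).
Jacobian J = [[-6·x₁ + 4·x₂^2 - 1, 8·x₁·x₂ - exp(x₂) + 2], [x₂, x₁ + 4·x₂]].
At the point, J = [[26.0000, -34.049787], [-3.0000, -10.5000]] (det J = -375.149361).
Solving J·Δ = −F gives Δ = (0.1981, 1.2291).
Then the next iterate is (x₁, x₂)₁ = (1.6981, -1.7709).

(1.6981, -1.7709)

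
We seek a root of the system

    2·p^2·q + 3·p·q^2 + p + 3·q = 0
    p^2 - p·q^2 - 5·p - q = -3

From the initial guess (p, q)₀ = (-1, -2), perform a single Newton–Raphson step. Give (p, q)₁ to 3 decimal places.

At (-1, -2): F = (-23.000, 15.000).
Jacobian J = [[4·p·q + 3·q^2 + 1, 2·p^2 + 6·p·q + 3], [2·p - q^2 - 5, -2·p·q - 1]].
At the point, J = [[21.000, 17.000], [-11.000, -5.000]] (det J = 82.000).
Solving J·Δ = −F gives Δ = (1.707, -0.756).
Then the next iterate is (p, q)₁ = (0.707, -2.756).

(0.707, -2.756)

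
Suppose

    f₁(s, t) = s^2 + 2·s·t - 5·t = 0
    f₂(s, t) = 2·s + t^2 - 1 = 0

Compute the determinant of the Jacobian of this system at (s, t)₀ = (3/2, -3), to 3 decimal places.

22.000

J = [[2·s + 2·t, 2·s - 5], [2, 2·t]].
At the point, J = [[-3.000, -2.000], [2.000, -6.000]].
det J = 22.000.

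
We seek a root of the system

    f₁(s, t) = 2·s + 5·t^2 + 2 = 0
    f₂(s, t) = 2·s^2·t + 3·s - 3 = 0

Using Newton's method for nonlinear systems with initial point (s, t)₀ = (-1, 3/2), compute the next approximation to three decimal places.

At (-1, 3/2): F = (11.250, -3.000).
Jacobian J = [[2, 10·t], [4·s·t + 3, 2·s^2]].
At the point, J = [[2.000, 15.000], [-3.000, 2.000]] (det J = 49.000).
Solving J·Δ = −F gives Δ = (-1.378, -0.566).
Then the next iterate is (s, t)₁ = (-2.378, 0.934).

(-2.378, 0.934)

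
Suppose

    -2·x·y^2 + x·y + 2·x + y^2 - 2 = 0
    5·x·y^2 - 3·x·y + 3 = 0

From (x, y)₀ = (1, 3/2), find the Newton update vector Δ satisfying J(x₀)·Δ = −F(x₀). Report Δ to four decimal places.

(-7.0000, 3.1250)

At (1, 3/2): F = (-0.7500, 9.7500).
Jacobian J = [[-2·y^2 + y + 2, -4·x·y + x + 2·y], [5·y^2 - 3·y, 10·x·y - 3·x]].
At the point, J = [[-1.0000, -2.0000], [6.7500, 12.0000]] (det J = 1.5000).
Solving J·Δ = −F gives Δ = (-7.0000, 3.1250).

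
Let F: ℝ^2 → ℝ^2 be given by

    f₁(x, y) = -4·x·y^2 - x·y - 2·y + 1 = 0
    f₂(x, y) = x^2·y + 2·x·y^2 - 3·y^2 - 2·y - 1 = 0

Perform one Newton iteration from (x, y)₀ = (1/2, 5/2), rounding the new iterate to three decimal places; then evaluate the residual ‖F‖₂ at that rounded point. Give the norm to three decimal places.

6.056

At (1/2, 5/2): F = (-17.750, -17.875).
Jacobian J = [[-4·y^2 - y, -8·x·y - x - 2], [2·x·y + 2·y^2, x^2 + 4·x·y - 6·y - 2]].
At the point, J = [[-27.500, -12.500], [15.000, -11.750]] (det J = 510.625).
Solving J·Δ = −F gives Δ = (0.029, -1.484).
Then the next iterate is (x, y)₁ = (0.529, 1.016).
Re-evaluating at (0.529, 1.016): F = (-3.75372, -4.75232), so ‖F‖₂ = 6.056.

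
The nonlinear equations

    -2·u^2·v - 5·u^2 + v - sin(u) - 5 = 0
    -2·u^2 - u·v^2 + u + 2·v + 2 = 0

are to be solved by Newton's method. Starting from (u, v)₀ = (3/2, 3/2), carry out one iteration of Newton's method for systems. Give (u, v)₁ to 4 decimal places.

At (3/2, 3/2): F = (-22.497495, -1.3750).
Jacobian J = [[-4·u·v - 10·u - cos(u), -2·u^2 + 1], [-4·u - v^2 + 1, -2·u·v + 2]].
At the point, J = [[-24.070737, -3.5000], [-7.2500, -2.5000]] (det J = 34.801843).
Solving J·Δ = −F gives Δ = (-1.4778, 3.7357).
Then the next iterate is (u, v)₁ = (0.0222, 5.2357).

(0.0222, 5.2357)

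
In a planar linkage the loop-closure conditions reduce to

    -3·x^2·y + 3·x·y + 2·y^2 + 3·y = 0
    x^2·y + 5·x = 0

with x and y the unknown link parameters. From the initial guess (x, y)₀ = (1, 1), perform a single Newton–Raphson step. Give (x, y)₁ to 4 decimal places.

At (1, 1): F = (5.0000, 6.0000).
Jacobian J = [[-6·x·y + 3·y, -3·x^2 + 3·x + 4·y + 3], [2·x·y + 5, x^2]].
At the point, J = [[-3.0000, 7.0000], [7.0000, 1.0000]] (det J = -52.0000).
Solving J·Δ = −F gives Δ = (-0.7115, -1.0192).
Then the next iterate is (x, y)₁ = (0.2885, -0.0192).

(0.2885, -0.0192)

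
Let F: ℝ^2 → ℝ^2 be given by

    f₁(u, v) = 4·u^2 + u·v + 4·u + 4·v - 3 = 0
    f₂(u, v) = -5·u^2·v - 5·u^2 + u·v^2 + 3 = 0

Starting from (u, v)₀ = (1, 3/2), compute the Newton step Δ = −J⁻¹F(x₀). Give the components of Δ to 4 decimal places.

At (1, 3/2): F = (12.5000, -7.2500).
Jacobian J = [[8·u + v + 4, u + 4], [-10·u·v - 10·u + v^2, -5·u^2 + 2·u·v]].
At the point, J = [[13.5000, 5.0000], [-22.7500, -2.0000]] (det J = 86.7500).
Solving J·Δ = −F gives Δ = (-0.1297, -2.1499).

(-0.1297, -2.1499)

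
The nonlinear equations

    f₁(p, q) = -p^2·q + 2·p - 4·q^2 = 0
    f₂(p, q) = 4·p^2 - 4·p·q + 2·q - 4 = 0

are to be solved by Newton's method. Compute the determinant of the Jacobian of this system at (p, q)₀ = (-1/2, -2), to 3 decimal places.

-63.000

J = [[-2·p·q + 2, -p^2 - 8·q], [8·p - 4·q, -4·p + 2]].
At the point, J = [[0.000, 15.750], [4.000, 4.000]].
det J = -63.000.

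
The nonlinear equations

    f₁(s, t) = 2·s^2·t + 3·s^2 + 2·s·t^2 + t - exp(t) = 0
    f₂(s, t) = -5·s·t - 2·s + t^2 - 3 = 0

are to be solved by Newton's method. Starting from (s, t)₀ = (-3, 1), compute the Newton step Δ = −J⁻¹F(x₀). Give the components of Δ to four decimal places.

(1.2386, -0.6076)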